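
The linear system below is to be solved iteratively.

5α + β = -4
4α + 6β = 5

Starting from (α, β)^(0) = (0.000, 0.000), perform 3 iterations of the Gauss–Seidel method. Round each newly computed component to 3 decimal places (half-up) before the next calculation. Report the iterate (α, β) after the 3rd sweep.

Iteration 1:
  α = (-4 - (1)·0.000) / (5) = -0.800
  β = (5 - (4)·-0.800) / (6) = 1.367
Iteration 2:
  α = (-4 - (1)·1.367) / (5) = -1.073
  β = (5 - (4)·-1.073) / (6) = 1.549
Iteration 3:
  α = (-4 - (1)·1.549) / (5) = -1.110
  β = (5 - (4)·-1.110) / (6) = 1.573

(-1.110, 1.573)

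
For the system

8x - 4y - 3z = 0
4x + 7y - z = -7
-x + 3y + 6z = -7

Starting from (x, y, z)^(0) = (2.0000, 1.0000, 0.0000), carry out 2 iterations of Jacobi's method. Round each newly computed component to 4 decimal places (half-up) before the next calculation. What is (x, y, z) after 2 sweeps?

(-1.5714, -1.4762, -0.0119)

Iteration 1:
  x = (0 - (-4)·1.0000 - (-3)·0.0000) / (8) = 0.5000
  y = (-7 - (4)·2.0000 - (-1)·0.0000) / (7) = -2.1429
  z = (-7 - (-1)·2.0000 - (3)·1.0000) / (6) = -1.3333
Iteration 2:
  x = (0 - (-4)·-2.1429 - (-3)·-1.3333) / (8) = -1.5714
  y = (-7 - (4)·0.5000 - (-1)·-1.3333) / (7) = -1.4762
  z = (-7 - (-1)·0.5000 - (3)·-2.1429) / (6) = -0.0119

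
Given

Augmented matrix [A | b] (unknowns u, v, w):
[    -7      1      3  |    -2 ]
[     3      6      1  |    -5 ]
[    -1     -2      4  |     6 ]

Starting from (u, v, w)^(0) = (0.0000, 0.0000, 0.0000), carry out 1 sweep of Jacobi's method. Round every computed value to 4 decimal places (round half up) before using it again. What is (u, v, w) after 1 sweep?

(0.2857, -0.8333, 1.5000)

Iteration 1:
  u = (-2 - (1)·0.0000 - (3)·0.0000) / (-7) = 0.2857
  v = (-5 - (3)·0.0000 - (1)·0.0000) / (6) = -0.8333
  w = (6 - (-1)·0.0000 - (-2)·0.0000) / (4) = 1.5000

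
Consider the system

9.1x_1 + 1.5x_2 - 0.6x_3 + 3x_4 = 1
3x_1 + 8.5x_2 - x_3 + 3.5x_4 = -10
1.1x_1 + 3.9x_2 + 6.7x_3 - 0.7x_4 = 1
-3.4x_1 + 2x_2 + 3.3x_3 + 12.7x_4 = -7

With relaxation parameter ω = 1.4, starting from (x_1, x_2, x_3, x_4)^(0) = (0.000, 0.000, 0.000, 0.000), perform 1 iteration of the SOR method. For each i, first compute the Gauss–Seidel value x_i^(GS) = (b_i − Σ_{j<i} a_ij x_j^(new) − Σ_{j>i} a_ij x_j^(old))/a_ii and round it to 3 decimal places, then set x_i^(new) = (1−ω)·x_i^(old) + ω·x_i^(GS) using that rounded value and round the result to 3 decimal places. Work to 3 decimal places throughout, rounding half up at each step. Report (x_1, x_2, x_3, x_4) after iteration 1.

(0.154, -1.723, 1.578, -0.909)

Iteration 1:
  x_1: GS value = (1 - (1.5)·0.000 - (-0.6)·0.000 - (3)·0.000) / (9.1) = 0.110;  x_1 ← (1−ω)·0.000 + ω·0.110 = 0.154
  x_2: GS value = (-10 - (3)·0.154 - (-1)·0.000 - (3.5)·0.000) / (8.5) = -1.231;  x_2 ← (1−ω)·0.000 + ω·-1.231 = -1.723
  x_3: GS value = (1 - (1.1)·0.154 - (3.9)·-1.723 - (-0.7)·0.000) / (6.7) = 1.127;  x_3 ← (1−ω)·0.000 + ω·1.127 = 1.578
  x_4: GS value = (-7 - (-3.4)·0.154 - (2)·-1.723 - (3.3)·1.578) / (12.7) = -0.649;  x_4 ← (1−ω)·0.000 + ω·-0.649 = -0.909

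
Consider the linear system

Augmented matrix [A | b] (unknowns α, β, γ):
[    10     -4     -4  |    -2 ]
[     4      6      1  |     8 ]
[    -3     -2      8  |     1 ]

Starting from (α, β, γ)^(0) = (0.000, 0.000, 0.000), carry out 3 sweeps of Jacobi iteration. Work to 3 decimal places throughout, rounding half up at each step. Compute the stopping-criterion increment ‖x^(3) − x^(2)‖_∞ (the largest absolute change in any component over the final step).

Iteration 1:
  α = (-2 - (-4)·0.000 - (-4)·0.000) / (10) = -0.200
  β = (8 - (4)·0.000 - (1)·0.000) / (6) = 1.333
  γ = (1 - (-3)·0.000 - (-2)·0.000) / (8) = 0.125
Iteration 2:
  α = (-2 - (-4)·1.333 - (-4)·0.125) / (10) = 0.383
  β = (8 - (4)·-0.200 - (1)·0.125) / (6) = 1.446
  γ = (1 - (-3)·-0.200 - (-2)·1.333) / (8) = 0.383
Iteration 3:
  α = (-2 - (-4)·1.446 - (-4)·0.383) / (10) = 0.532
  β = (8 - (4)·0.383 - (1)·0.383) / (6) = 1.014
  γ = (1 - (-3)·0.383 - (-2)·1.446) / (8) = 0.630
Change: (0.149, -0.432, 0.247) → max |·| = 0.432

0.432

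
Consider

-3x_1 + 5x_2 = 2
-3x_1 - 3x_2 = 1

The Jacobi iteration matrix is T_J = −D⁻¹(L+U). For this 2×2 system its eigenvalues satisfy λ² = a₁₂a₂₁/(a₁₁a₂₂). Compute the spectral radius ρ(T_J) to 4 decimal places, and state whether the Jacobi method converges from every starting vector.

a₁₂a₂₁/(a₁₁a₂₂) = (5)·(-3) / ((-3)·(-3)) = -1.666667
ρ = √|-1.666667| = √1.666667 = 1.2910
ρ > 1, so Jacobi diverges

1.2910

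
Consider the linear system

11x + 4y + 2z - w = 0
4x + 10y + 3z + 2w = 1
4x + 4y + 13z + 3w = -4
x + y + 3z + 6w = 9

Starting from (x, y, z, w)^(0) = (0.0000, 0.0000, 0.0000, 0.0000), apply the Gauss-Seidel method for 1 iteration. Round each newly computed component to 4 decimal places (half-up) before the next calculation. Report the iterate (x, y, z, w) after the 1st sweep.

Iteration 1:
  x = (0 - (4)·0.0000 - (2)·0.0000 - (-1)·0.0000) / (11) = 0.0000
  y = (1 - (4)·0.0000 - (3)·0.0000 - (2)·0.0000) / (10) = 0.1000
  z = (-4 - (4)·0.0000 - (4)·0.1000 - (3)·0.0000) / (13) = -0.3385
  w = (9 - (1)·0.0000 - (1)·0.1000 - (3)·-0.3385) / (6) = 1.6526

(0.0000, 0.1000, -0.3385, 1.6526)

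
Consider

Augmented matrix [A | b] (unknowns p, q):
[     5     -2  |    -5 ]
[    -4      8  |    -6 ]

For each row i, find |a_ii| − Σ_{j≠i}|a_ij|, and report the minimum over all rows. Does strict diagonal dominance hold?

3

row 1: |5| − (2) = 3
row 2: |8| − (4) = 4
minimum over rows = 3 → strictly diagonally dominant (convergence guaranteed)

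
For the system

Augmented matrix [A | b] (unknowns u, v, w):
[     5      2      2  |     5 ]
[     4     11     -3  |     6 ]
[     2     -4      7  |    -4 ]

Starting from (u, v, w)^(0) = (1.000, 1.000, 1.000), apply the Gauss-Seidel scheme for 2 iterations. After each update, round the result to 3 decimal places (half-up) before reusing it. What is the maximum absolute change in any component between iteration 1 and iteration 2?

Iteration 1:
  u = (5 - (2)·1.000 - (2)·1.000) / (5) = 0.200
  v = (6 - (4)·0.200 - (-3)·1.000) / (11) = 0.745
  w = (-4 - (2)·0.200 - (-4)·0.745) / (7) = -0.203
Iteration 2:
  u = (5 - (2)·0.745 - (2)·-0.203) / (5) = 0.783
  v = (6 - (4)·0.783 - (-3)·-0.203) / (11) = 0.205
  w = (-4 - (2)·0.783 - (-4)·0.205) / (7) = -0.678
Change: (0.583, -0.540, -0.475) → max |·| = 0.583

0.583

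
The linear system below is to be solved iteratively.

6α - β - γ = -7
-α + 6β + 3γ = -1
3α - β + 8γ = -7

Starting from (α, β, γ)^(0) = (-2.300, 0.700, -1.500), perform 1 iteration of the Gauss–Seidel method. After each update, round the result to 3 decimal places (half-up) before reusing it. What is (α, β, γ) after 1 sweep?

Iteration 1:
  α = (-7 - (-1)·0.700 - (-1)·-1.500) / (6) = -1.300
  β = (-1 - (-1)·-1.300 - (3)·-1.500) / (6) = 0.367
  γ = (-7 - (3)·-1.300 - (-1)·0.367) / (8) = -0.342

(-1.300, 0.367, -0.342)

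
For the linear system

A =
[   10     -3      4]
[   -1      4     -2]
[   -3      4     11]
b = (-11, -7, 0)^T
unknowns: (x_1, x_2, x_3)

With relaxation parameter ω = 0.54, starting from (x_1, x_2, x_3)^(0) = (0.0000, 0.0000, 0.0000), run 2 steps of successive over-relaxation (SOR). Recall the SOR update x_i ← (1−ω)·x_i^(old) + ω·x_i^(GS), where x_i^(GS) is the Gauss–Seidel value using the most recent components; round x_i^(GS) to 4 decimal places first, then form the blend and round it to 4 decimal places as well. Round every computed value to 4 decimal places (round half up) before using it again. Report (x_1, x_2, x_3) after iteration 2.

(-1.0579, -1.5287, 0.1967)

Iteration 1:
  x_1: GS value = (-11 - (-3)·0.0000 - (4)·0.0000) / (10) = -1.1000;  x_1 ← (1−ω)·0.0000 + ω·-1.1000 = -0.5940
  x_2: GS value = (-7 - (-1)·-0.5940 - (-2)·0.0000) / (4) = -1.8985;  x_2 ← (1−ω)·0.0000 + ω·-1.8985 = -1.0252
  x_3: GS value = (0 - (-3)·-0.5940 - (4)·-1.0252) / (11) = 0.2108;  x_3 ← (1−ω)·0.0000 + ω·0.2108 = 0.1138
Iteration 2:
  x_1: GS value = (-11 - (-3)·-1.0252 - (4)·0.1138) / (10) = -1.4531;  x_1 ← (1−ω)·-0.5940 + ω·-1.4531 = -1.0579
  x_2: GS value = (-7 - (-1)·-1.0579 - (-2)·0.1138) / (4) = -1.9576;  x_2 ← (1−ω)·-1.0252 + ω·-1.9576 = -1.5287
  x_3: GS value = (0 - (-3)·-1.0579 - (4)·-1.5287) / (11) = 0.2674;  x_3 ← (1−ω)·0.1138 + ω·0.2674 = 0.1967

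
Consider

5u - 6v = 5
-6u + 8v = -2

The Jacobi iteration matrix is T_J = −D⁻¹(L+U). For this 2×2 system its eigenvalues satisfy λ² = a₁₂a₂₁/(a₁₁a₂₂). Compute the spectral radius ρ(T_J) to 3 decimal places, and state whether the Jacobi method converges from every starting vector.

a₁₂a₂₁/(a₁₁a₂₂) = (-6)·(-6) / ((5)·(8)) = 0.900000
ρ = √|0.900000| = √0.900000 = 0.949
ρ < 1, so Jacobi converges

0.949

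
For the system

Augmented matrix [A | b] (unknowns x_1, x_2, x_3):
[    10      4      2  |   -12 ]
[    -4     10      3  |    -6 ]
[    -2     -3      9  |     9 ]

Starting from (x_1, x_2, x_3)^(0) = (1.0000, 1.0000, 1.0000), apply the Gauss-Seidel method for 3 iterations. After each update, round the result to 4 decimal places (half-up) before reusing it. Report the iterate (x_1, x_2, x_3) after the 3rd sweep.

(-0.9813, -1.1706, 0.3917)

Iteration 1:
  x_1 = (-12 - (4)·1.0000 - (2)·1.0000) / (10) = -1.8000
  x_2 = (-6 - (-4)·-1.8000 - (3)·1.0000) / (10) = -1.6200
  x_3 = (9 - (-2)·-1.8000 - (-3)·-1.6200) / (9) = 0.0600
Iteration 2:
  x_1 = (-12 - (4)·-1.6200 - (2)·0.0600) / (10) = -0.5640
  x_2 = (-6 - (-4)·-0.5640 - (3)·0.0600) / (10) = -0.8436
  x_3 = (9 - (-2)·-0.5640 - (-3)·-0.8436) / (9) = 0.5935
Iteration 3:
  x_1 = (-12 - (4)·-0.8436 - (2)·0.5935) / (10) = -0.9813
  x_2 = (-6 - (-4)·-0.9813 - (3)·0.5935) / (10) = -1.1706
  x_3 = (9 - (-2)·-0.9813 - (-3)·-1.1706) / (9) = 0.3917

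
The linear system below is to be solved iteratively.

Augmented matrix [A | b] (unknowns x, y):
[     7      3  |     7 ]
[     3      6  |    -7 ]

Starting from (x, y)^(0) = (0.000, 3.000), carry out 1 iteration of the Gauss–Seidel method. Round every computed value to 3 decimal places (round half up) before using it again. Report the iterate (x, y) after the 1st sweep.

Iteration 1:
  x = (7 - (3)·3.000) / (7) = -0.286
  y = (-7 - (3)·-0.286) / (6) = -1.024

(-0.286, -1.024)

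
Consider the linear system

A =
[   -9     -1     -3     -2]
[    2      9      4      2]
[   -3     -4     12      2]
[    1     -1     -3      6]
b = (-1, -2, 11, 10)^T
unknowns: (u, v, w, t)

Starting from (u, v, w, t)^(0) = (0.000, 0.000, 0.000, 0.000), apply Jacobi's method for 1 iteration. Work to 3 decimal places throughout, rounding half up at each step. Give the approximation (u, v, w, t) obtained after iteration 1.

Iteration 1:
  u = (-1 - (-1)·0.000 - (-3)·0.000 - (-2)·0.000) / (-9) = 0.111
  v = (-2 - (2)·0.000 - (4)·0.000 - (2)·0.000) / (9) = -0.222
  w = (11 - (-3)·0.000 - (-4)·0.000 - (2)·0.000) / (12) = 0.917
  t = (10 - (1)·0.000 - (-1)·0.000 - (-3)·0.000) / (6) = 1.667

(0.111, -0.222, 0.917, 1.667)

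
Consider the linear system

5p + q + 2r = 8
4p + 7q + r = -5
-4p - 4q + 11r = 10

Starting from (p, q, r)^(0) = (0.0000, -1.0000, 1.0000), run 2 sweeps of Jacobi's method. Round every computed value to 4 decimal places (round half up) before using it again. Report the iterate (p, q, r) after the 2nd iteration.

(1.5532, -1.5922, 1.1065)

Iteration 1:
  p = (8 - (1)·-1.0000 - (2)·1.0000) / (5) = 1.4000
  q = (-5 - (4)·0.0000 - (1)·1.0000) / (7) = -0.8571
  r = (10 - (-4)·0.0000 - (-4)·-1.0000) / (11) = 0.5455
Iteration 2:
  p = (8 - (1)·-0.8571 - (2)·0.5455) / (5) = 1.5532
  q = (-5 - (4)·1.4000 - (1)·0.5455) / (7) = -1.5922
  r = (10 - (-4)·1.4000 - (-4)·-0.8571) / (11) = 1.1065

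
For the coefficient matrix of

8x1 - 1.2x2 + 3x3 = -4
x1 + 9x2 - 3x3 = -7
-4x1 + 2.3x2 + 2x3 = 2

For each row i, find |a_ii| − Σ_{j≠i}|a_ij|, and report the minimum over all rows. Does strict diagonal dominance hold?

row 1: |8| − (1.2+3) = 3.8
row 2: |9| − (1+3) = 5
row 3: |2| − (4+2.3) = -4.3
minimum over rows = -4.3 → not strictly diagonally dominant

-4.3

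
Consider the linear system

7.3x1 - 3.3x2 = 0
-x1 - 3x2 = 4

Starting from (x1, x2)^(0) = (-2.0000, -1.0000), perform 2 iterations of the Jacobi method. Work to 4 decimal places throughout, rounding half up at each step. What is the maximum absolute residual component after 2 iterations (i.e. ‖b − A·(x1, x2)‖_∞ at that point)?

Iteration 1:
  x1 = (0 - (-3.3)·-1.0000) / (7.3) = -0.4521
  x2 = (4 - (-1)·-2.0000) / (-3) = -0.6667
Iteration 2:
  x1 = (0 - (-3.3)·-0.6667) / (7.3) = -0.3014
  x2 = (4 - (-1)·-0.4521) / (-3) = -1.1826
Residual b − A·x = (-1.7024, 0.1508); ∞-norm = 1.7024

1.7024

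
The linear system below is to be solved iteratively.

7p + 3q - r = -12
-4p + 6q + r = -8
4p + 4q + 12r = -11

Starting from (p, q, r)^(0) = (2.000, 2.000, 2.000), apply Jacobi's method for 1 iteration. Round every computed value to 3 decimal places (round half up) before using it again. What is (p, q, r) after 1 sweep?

(-2.286, -0.333, -2.250)

Iteration 1:
  p = (-12 - (3)·2.000 - (-1)·2.000) / (7) = -2.286
  q = (-8 - (-4)·2.000 - (1)·2.000) / (6) = -0.333
  r = (-11 - (4)·2.000 - (4)·2.000) / (12) = -2.250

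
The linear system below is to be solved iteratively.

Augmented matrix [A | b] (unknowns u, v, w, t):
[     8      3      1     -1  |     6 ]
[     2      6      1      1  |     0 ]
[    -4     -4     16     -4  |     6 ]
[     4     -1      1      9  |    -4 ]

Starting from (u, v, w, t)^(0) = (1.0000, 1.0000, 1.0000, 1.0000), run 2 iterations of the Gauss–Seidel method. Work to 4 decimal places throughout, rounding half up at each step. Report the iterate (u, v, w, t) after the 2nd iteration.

(0.7552, -0.2309, 0.3238, -0.8417)

Iteration 1:
  u = (6 - (3)·1.0000 - (1)·1.0000 - (-1)·1.0000) / (8) = 0.3750
  v = (0 - (2)·0.3750 - (1)·1.0000 - (1)·1.0000) / (6) = -0.4583
  w = (6 - (-4)·0.3750 - (-4)·-0.4583 - (-4)·1.0000) / (16) = 0.6042
  t = (-4 - (4)·0.3750 - (-1)·-0.4583 - (1)·0.6042) / (9) = -0.7292
Iteration 2:
  u = (6 - (3)·-0.4583 - (1)·0.6042 - (-1)·-0.7292) / (8) = 0.7552
  v = (0 - (2)·0.7552 - (1)·0.6042 - (1)·-0.7292) / (6) = -0.2309
  w = (6 - (-4)·0.7552 - (-4)·-0.2309 - (-4)·-0.7292) / (16) = 0.3238
  t = (-4 - (4)·0.7552 - (-1)·-0.2309 - (1)·0.3238) / (9) = -0.8417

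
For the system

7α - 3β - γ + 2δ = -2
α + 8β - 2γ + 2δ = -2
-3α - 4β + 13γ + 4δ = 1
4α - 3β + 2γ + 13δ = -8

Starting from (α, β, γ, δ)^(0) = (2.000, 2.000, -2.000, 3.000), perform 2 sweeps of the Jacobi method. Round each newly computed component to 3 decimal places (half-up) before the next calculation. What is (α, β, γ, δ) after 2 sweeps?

Iteration 1:
  α = (-2 - (-3)·2.000 - (-1)·-2.000 - (2)·3.000) / (7) = -0.571
  β = (-2 - (1)·2.000 - (-2)·-2.000 - (2)·3.000) / (8) = -1.750
  γ = (1 - (-3)·2.000 - (-4)·2.000 - (4)·3.000) / (13) = 0.231
  δ = (-8 - (4)·2.000 - (-3)·2.000 - (2)·-2.000) / (13) = -0.462
Iteration 2:
  α = (-2 - (-3)·-1.750 - (-1)·0.231 - (2)·-0.462) / (7) = -0.871
  β = (-2 - (1)·-0.571 - (-2)·0.231 - (2)·-0.462) / (8) = -0.005
  γ = (1 - (-3)·-0.571 - (-4)·-1.750 - (4)·-0.462) / (13) = -0.451
  δ = (-8 - (4)·-0.571 - (-3)·-1.750 - (2)·0.231) / (13) = -0.879

(-0.871, -0.005, -0.451, -0.879)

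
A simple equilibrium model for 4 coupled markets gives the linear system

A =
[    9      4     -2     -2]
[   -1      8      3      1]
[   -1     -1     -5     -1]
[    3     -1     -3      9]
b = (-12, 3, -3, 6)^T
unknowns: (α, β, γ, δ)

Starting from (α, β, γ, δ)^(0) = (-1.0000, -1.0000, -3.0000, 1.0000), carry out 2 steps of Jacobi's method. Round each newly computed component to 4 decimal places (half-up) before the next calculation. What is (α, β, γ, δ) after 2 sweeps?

(-1.7358, -0.0778, 0.6389, 1.5167)

Iteration 1:
  α = (-12 - (4)·-1.0000 - (-2)·-3.0000 - (-2)·1.0000) / (9) = -1.3333
  β = (3 - (-1)·-1.0000 - (3)·-3.0000 - (1)·1.0000) / (8) = 1.2500
  γ = (-3 - (-1)·-1.0000 - (-1)·-1.0000 - (-1)·1.0000) / (-5) = 0.8000
  δ = (6 - (3)·-1.0000 - (-1)·-1.0000 - (-3)·-3.0000) / (9) = -0.1111
Iteration 2:
  α = (-12 - (4)·1.2500 - (-2)·0.8000 - (-2)·-0.1111) / (9) = -1.7358
  β = (3 - (-1)·-1.3333 - (3)·0.8000 - (1)·-0.1111) / (8) = -0.0778
  γ = (-3 - (-1)·-1.3333 - (-1)·1.2500 - (-1)·-0.1111) / (-5) = 0.6389
  δ = (6 - (3)·-1.3333 - (-1)·1.2500 - (-3)·0.8000) / (9) = 1.5167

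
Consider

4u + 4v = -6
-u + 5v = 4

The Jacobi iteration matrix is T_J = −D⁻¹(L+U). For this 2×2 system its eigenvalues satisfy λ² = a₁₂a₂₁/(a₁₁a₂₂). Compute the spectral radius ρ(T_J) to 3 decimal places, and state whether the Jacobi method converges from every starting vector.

a₁₂a₂₁/(a₁₁a₂₂) = (4)·(-1) / ((4)·(5)) = -0.200000
ρ = √|-0.200000| = √0.200000 = 0.447
ρ < 1, so Jacobi converges

0.447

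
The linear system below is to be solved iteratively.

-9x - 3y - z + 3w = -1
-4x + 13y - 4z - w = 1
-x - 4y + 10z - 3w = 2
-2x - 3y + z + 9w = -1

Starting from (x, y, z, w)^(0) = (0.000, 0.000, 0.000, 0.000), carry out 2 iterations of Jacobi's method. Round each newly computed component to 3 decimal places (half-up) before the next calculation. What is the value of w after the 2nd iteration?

-0.083

Iteration 1:
  x = (-1 - (-3)·0.000 - (-1)·0.000 - (3)·0.000) / (-9) = 0.111
  y = (1 - (-4)·0.000 - (-4)·0.000 - (-1)·0.000) / (13) = 0.077
  z = (2 - (-1)·0.000 - (-4)·0.000 - (-3)·0.000) / (10) = 0.200
  w = (-1 - (-2)·0.000 - (-3)·0.000 - (1)·0.000) / (9) = -0.111
Iteration 2:
  x = (-1 - (-3)·0.077 - (-1)·0.200 - (3)·-0.111) / (-9) = 0.026
  y = (1 - (-4)·0.111 - (-4)·0.200 - (-1)·-0.111) / (13) = 0.164
  z = (2 - (-1)·0.111 - (-4)·0.077 - (-3)·-0.111) / (10) = 0.209
  w = (-1 - (-2)·0.111 - (-3)·0.077 - (1)·0.200) / (9) = -0.083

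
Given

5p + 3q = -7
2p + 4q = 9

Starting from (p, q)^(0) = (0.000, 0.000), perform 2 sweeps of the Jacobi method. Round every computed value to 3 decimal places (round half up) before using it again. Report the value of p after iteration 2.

Iteration 1:
  p = (-7 - (3)·0.000) / (5) = -1.400
  q = (9 - (2)·0.000) / (4) = 2.250
Iteration 2:
  p = (-7 - (3)·2.250) / (5) = -2.750
  q = (9 - (2)·-1.400) / (4) = 2.950

-2.750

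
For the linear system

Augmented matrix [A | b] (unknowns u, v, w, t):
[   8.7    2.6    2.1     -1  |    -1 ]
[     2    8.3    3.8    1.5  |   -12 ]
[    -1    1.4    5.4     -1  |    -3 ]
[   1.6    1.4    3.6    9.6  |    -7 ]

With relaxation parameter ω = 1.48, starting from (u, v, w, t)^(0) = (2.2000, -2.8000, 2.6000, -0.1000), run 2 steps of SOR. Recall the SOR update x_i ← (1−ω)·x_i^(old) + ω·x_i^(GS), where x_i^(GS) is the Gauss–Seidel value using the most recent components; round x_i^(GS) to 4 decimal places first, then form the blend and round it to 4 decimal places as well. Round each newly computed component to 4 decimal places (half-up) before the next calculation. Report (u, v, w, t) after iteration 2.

Iteration 1:
  u: GS value = (-1 - (2.6)·-2.8000 - (2.1)·2.6000 - (-1)·-0.1000) / (8.7) = 0.0828;  u ← (1−ω)·2.2000 + ω·0.0828 = -0.9335
  v: GS value = (-12 - (2)·-0.9335 - (3.8)·2.6000 - (1.5)·-0.1000) / (8.3) = -2.3931;  v ← (1−ω)·-2.8000 + ω·-2.3931 = -2.1978
  w: GS value = (-3 - (-1)·-0.9335 - (1.4)·-2.1978 - (-1)·-0.1000) / (5.4) = -0.1771;  w ← (1−ω)·2.6000 + ω·-0.1771 = -1.5101
  t: GS value = (-7 - (1.6)·-0.9335 - (1.4)·-2.1978 - (3.6)·-1.5101) / (9.6) = 0.3132;  t ← (1−ω)·-0.1000 + ω·0.3132 = 0.5115
Iteration 2:
  u: GS value = (-1 - (2.6)·-2.1978 - (2.1)·-1.5101 - (-1)·0.5115) / (8.7) = 0.9652;  u ← (1−ω)·-0.9335 + ω·0.9652 = 1.8766
  v: GS value = (-12 - (2)·1.8766 - (3.8)·-1.5101 - (1.5)·0.5115) / (8.3) = -1.2990;  v ← (1−ω)·-2.1978 + ω·-1.2990 = -0.8676
  w: GS value = (-3 - (-1)·1.8766 - (1.4)·-0.8676 - (-1)·0.5115) / (5.4) = 0.1116;  w ← (1−ω)·-1.5101 + ω·0.1116 = 0.8900
  t: GS value = (-7 - (1.6)·1.8766 - (1.4)·-0.8676 - (3.6)·0.8900) / (9.6) = -1.2492;  t ← (1−ω)·0.5115 + ω·-1.2492 = -2.0943

(1.8766, -0.8676, 0.8900, -2.0943)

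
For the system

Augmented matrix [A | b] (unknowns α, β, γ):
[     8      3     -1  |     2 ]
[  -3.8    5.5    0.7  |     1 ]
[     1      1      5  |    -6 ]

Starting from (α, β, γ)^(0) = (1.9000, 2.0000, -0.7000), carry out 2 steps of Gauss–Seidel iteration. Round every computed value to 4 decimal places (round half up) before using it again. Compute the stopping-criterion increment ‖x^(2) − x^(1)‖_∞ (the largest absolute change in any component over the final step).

Iteration 1:
  α = (2 - (3)·2.0000 - (-1)·-0.7000) / (8) = -0.5875
  β = (1 - (-3.8)·-0.5875 - (0.7)·-0.7000) / (5.5) = -0.1350
  γ = (-6 - (1)·-0.5875 - (1)·-0.1350) / (5) = -1.0555
Iteration 2:
  α = (2 - (3)·-0.1350 - (-1)·-1.0555) / (8) = 0.1687
  β = (1 - (-3.8)·0.1687 - (0.7)·-1.0555) / (5.5) = 0.4327
  γ = (-6 - (1)·0.1687 - (1)·0.4327) / (5) = -1.3203
Change: (0.7562, 0.5677, -0.2648) → max |·| = 0.7562

0.7562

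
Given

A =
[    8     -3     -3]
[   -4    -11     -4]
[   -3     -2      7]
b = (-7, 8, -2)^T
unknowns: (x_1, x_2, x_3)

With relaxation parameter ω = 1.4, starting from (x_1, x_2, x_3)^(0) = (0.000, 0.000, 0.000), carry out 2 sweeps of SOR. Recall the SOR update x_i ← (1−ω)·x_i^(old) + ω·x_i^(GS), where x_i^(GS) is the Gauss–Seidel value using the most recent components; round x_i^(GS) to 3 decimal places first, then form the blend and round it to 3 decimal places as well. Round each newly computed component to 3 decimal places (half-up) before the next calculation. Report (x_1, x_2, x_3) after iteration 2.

Iteration 1:
  x_1: GS value = (-7 - (-3)·0.000 - (-3)·0.000) / (8) = -0.875;  x_1 ← (1−ω)·0.000 + ω·-0.875 = -1.225
  x_2: GS value = (8 - (-4)·-1.225 - (-4)·0.000) / (-11) = -0.282;  x_2 ← (1−ω)·0.000 + ω·-0.282 = -0.395
  x_3: GS value = (-2 - (-3)·-1.225 - (-2)·-0.395) / (7) = -0.924;  x_3 ← (1−ω)·0.000 + ω·-0.924 = -1.294
Iteration 2:
  x_1: GS value = (-7 - (-3)·-0.395 - (-3)·-1.294) / (8) = -1.508;  x_1 ← (1−ω)·-1.225 + ω·-1.508 = -1.621
  x_2: GS value = (8 - (-4)·-1.621 - (-4)·-1.294) / (-11) = 0.333;  x_2 ← (1−ω)·-0.395 + ω·0.333 = 0.624
  x_3: GS value = (-2 - (-3)·-1.621 - (-2)·0.624) / (7) = -0.802;  x_3 ← (1−ω)·-1.294 + ω·-0.802 = -0.605

(-1.621, 0.624, -0.605)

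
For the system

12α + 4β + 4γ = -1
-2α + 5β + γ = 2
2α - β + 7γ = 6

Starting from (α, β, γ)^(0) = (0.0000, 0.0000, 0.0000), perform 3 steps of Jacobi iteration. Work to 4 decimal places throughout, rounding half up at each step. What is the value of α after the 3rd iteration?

Iteration 1:
  α = (-1 - (4)·0.0000 - (4)·0.0000) / (12) = -0.0833
  β = (2 - (-2)·0.0000 - (1)·0.0000) / (5) = 0.4000
  γ = (6 - (2)·0.0000 - (-1)·0.0000) / (7) = 0.8571
Iteration 2:
  α = (-1 - (4)·0.4000 - (4)·0.8571) / (12) = -0.5024
  β = (2 - (-2)·-0.0833 - (1)·0.8571) / (5) = 0.1953
  γ = (6 - (2)·-0.0833 - (-1)·0.4000) / (7) = 0.9381
Iteration 3:
  α = (-1 - (4)·0.1953 - (4)·0.9381) / (12) = -0.4611
  β = (2 - (-2)·-0.5024 - (1)·0.9381) / (5) = 0.0114
  γ = (6 - (2)·-0.5024 - (-1)·0.1953) / (7) = 1.0286

-0.4611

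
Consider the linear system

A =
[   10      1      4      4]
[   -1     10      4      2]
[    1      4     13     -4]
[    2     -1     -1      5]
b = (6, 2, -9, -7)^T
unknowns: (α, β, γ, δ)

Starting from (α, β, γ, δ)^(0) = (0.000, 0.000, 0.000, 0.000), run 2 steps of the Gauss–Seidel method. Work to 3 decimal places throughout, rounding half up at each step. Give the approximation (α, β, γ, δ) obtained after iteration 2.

Iteration 1:
  α = (6 - (1)·0.000 - (4)·0.000 - (4)·0.000) / (10) = 0.600
  β = (2 - (-1)·0.600 - (4)·0.000 - (2)·0.000) / (10) = 0.260
  γ = (-9 - (1)·0.600 - (4)·0.260 - (-4)·0.000) / (13) = -0.818
  δ = (-7 - (2)·0.600 - (-1)·0.260 - (-1)·-0.818) / (5) = -1.752
Iteration 2:
  α = (6 - (1)·0.260 - (4)·-0.818 - (4)·-1.752) / (10) = 1.602
  β = (2 - (-1)·1.602 - (4)·-0.818 - (2)·-1.752) / (10) = 1.038
  γ = (-9 - (1)·1.602 - (4)·1.038 - (-4)·-1.752) / (13) = -1.674
  δ = (-7 - (2)·1.602 - (-1)·1.038 - (-1)·-1.674) / (5) = -2.168

(1.602, 1.038, -1.674, -2.168)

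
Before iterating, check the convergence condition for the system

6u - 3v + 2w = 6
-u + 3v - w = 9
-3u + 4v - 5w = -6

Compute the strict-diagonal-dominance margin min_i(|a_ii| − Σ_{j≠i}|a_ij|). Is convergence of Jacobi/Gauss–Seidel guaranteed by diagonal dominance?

row 1: |6| − (3+2) = 1
row 2: |3| − (1+1) = 1
row 3: |-5| − (3+4) = -2
minimum over rows = -2 → not strictly diagonally dominant

-2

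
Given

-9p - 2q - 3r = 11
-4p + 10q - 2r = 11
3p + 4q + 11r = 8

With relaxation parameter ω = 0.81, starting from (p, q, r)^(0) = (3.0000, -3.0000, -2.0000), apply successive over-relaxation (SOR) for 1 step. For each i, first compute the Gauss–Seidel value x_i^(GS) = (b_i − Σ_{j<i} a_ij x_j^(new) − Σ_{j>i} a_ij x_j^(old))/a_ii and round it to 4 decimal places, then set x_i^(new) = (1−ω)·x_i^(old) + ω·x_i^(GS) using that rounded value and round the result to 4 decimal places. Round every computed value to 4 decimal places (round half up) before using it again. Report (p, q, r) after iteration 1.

(0.6600, 0.2108, 0.0012)

Iteration 1:
  p: GS value = (11 - (-2)·-3.0000 - (-3)·-2.0000) / (-9) = 0.1111;  p ← (1−ω)·3.0000 + ω·0.1111 = 0.6600
  q: GS value = (11 - (-4)·0.6600 - (-2)·-2.0000) / (10) = 0.9640;  q ← (1−ω)·-3.0000 + ω·0.9640 = 0.2108
  r: GS value = (8 - (3)·0.6600 - (4)·0.2108) / (11) = 0.4706;  r ← (1−ω)·-2.0000 + ω·0.4706 = 0.0012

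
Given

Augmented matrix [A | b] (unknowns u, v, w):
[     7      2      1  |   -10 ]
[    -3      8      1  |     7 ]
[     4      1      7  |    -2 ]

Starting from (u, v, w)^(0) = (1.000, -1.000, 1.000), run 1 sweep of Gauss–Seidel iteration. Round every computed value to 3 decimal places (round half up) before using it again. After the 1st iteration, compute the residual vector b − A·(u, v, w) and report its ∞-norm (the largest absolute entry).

Iteration 1:
  u = (-10 - (2)·-1.000 - (1)·1.000) / (7) = -1.286
  v = (7 - (-3)·-1.286 - (1)·1.000) / (8) = 0.268
  w = (-2 - (4)·-1.286 - (1)·0.268) / (7) = 0.411
Residual b − A·x = (-1.945, 0.587, -0.001); ∞-norm = 1.945

1.945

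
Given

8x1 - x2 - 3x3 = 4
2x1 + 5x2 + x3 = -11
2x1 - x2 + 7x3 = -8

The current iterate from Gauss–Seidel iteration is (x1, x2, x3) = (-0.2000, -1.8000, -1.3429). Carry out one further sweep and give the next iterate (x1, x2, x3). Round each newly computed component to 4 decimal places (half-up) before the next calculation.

(-0.2286, -1.8400, -1.3404)

One sweep:
  x1 = (4 - (-1)·-1.8000 - (-3)·-1.3429) / (8) = -0.2286
  x2 = (-11 - (2)·-0.2286 - (1)·-1.3429) / (5) = -1.8400
  x3 = (-8 - (2)·-0.2286 - (-1)·-1.8400) / (7) = -1.3404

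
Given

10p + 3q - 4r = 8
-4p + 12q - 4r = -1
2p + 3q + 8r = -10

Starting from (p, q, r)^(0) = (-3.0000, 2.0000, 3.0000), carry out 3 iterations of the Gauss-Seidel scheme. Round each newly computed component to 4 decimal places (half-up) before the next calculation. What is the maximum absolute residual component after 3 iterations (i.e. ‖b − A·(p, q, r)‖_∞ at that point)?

5.0907

Iteration 1:
  p = (8 - (3)·2.0000 - (-4)·3.0000) / (10) = 1.4000
  q = (-1 - (-4)·1.4000 - (-4)·3.0000) / (12) = 1.3833
  r = (-10 - (2)·1.4000 - (3)·1.3833) / (8) = -2.1187
Iteration 2:
  p = (8 - (3)·1.3833 - (-4)·-2.1187) / (10) = -0.4625
  q = (-1 - (-4)·-0.4625 - (-4)·-2.1187) / (12) = -0.9437
  r = (-10 - (2)·-0.4625 - (3)·-0.9437) / (8) = -0.7805
Iteration 3:
  p = (8 - (3)·-0.9437 - (-4)·-0.7805) / (10) = 0.7709
  q = (-1 - (-4)·0.7709 - (-4)·-0.7805) / (12) = -0.0865
  r = (-10 - (2)·0.7709 - (3)·-0.0865) / (8) = -1.4103
Residual b − A·x = (-5.0907, -2.5196, 0.0001); ∞-norm = 5.0907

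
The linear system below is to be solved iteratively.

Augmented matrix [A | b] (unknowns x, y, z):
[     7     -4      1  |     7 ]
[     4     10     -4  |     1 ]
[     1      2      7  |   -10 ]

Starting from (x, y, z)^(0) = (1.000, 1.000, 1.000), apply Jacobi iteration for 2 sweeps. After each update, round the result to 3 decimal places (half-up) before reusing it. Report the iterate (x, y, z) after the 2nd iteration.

(1.322, -1.214, -1.661)

Iteration 1:
  x = (7 - (-4)·1.000 - (1)·1.000) / (7) = 1.429
  y = (1 - (4)·1.000 - (-4)·1.000) / (10) = 0.100
  z = (-10 - (1)·1.000 - (2)·1.000) / (7) = -1.857
Iteration 2:
  x = (7 - (-4)·0.100 - (1)·-1.857) / (7) = 1.322
  y = (1 - (4)·1.429 - (-4)·-1.857) / (10) = -1.214
  z = (-10 - (1)·1.429 - (2)·0.100) / (7) = -1.661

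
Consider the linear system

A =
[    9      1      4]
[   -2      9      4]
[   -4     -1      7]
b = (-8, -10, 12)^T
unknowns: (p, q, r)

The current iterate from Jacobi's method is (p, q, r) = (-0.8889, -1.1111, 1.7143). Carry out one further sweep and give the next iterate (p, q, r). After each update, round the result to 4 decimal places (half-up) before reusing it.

One sweep:
  p = (-8 - (1)·-1.1111 - (4)·1.7143) / (9) = -1.5273
  q = (-10 - (-2)·-0.8889 - (4)·1.7143) / (9) = -2.0706
  r = (12 - (-4)·-0.8889 - (-1)·-1.1111) / (7) = 1.0476

(-1.5273, -2.0706, 1.0476)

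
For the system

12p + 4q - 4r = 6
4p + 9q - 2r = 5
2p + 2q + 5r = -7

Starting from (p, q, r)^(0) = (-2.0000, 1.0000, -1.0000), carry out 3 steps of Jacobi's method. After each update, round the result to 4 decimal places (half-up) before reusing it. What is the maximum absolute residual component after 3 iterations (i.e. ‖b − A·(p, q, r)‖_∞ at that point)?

2.0212

Iteration 1:
  p = (6 - (4)·1.0000 - (-4)·-1.0000) / (12) = -0.1667
  q = (5 - (4)·-2.0000 - (-2)·-1.0000) / (9) = 1.2222
  r = (-7 - (2)·-2.0000 - (2)·1.0000) / (5) = -1.0000
Iteration 2:
  p = (6 - (4)·1.2222 - (-4)·-1.0000) / (12) = -0.2407
  q = (5 - (4)·-0.1667 - (-2)·-1.0000) / (9) = 0.4074
  r = (-7 - (2)·-0.1667 - (2)·1.2222) / (5) = -1.8222
Iteration 3:
  p = (6 - (4)·0.4074 - (-4)·-1.8222) / (12) = -0.2432
  q = (5 - (4)·-0.2407 - (-2)·-1.8222) / (9) = 0.2576
  r = (-7 - (2)·-0.2407 - (2)·0.4074) / (5) = -1.4667
Residual b − A·x = (2.0212, 0.7210, 0.3047); ∞-norm = 2.0212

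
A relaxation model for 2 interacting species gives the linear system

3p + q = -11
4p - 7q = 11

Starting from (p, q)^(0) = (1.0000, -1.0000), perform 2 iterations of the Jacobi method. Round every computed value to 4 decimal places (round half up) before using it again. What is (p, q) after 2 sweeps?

(-3.3333, -3.4762)

Iteration 1:
  p = (-11 - (1)·-1.0000) / (3) = -3.3333
  q = (11 - (4)·1.0000) / (-7) = -1.0000
Iteration 2:
  p = (-11 - (1)·-1.0000) / (3) = -3.3333
  q = (11 - (4)·-3.3333) / (-7) = -3.4762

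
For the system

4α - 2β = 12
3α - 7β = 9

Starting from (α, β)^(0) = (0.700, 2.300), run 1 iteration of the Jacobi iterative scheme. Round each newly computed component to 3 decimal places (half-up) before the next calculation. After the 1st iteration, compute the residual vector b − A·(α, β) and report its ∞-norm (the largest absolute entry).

10.352

Iteration 1:
  α = (12 - (-2)·2.300) / (4) = 4.150
  β = (9 - (3)·0.700) / (-7) = -0.986
Residual b − A·x = (-6.572, -10.352); ∞-norm = 10.352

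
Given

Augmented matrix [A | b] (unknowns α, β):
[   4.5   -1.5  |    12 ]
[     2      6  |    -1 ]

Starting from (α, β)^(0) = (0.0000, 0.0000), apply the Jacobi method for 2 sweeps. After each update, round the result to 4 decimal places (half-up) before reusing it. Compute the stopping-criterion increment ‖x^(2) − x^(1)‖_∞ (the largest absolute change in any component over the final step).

0.8889

Iteration 1:
  α = (12 - (-1.5)·0.0000) / (4.5) = 2.6667
  β = (-1 - (2)·0.0000) / (6) = -0.1667
Iteration 2:
  α = (12 - (-1.5)·-0.1667) / (4.5) = 2.6111
  β = (-1 - (2)·2.6667) / (6) = -1.0556
Change: (-0.0556, -0.8889) → max |·| = 0.8889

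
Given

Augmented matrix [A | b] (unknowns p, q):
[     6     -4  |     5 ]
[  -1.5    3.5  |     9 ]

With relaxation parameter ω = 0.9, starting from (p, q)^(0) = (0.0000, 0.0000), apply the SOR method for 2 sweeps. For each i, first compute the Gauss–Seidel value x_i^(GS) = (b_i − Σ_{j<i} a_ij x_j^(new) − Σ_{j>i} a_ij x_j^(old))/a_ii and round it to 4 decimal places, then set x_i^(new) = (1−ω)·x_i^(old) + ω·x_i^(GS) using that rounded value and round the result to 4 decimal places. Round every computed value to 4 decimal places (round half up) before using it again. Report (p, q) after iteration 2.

Iteration 1:
  p: GS value = (5 - (-4)·0.0000) / (6) = 0.8333;  p ← (1−ω)·0.0000 + ω·0.8333 = 0.7500
  q: GS value = (9 - (-1.5)·0.7500) / (3.5) = 2.8929;  q ← (1−ω)·0.0000 + ω·2.8929 = 2.6036
Iteration 2:
  p: GS value = (5 - (-4)·2.6036) / (6) = 2.5691;  p ← (1−ω)·0.7500 + ω·2.5691 = 2.3872
  q: GS value = (9 - (-1.5)·2.3872) / (3.5) = 3.5945;  q ← (1−ω)·2.6036 + ω·3.5945 = 3.4954

(2.3872, 3.4954)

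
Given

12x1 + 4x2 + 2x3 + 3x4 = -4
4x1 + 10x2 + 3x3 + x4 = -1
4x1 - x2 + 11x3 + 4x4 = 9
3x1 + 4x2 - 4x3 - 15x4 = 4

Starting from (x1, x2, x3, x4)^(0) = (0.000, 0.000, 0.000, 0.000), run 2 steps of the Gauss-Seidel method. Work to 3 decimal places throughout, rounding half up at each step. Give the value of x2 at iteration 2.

-0.182

Iteration 1:
  x1 = (-4 - (4)·0.000 - (2)·0.000 - (3)·0.000) / (12) = -0.333
  x2 = (-1 - (4)·-0.333 - (3)·0.000 - (1)·0.000) / (10) = 0.033
  x3 = (9 - (4)·-0.333 - (-1)·0.033 - (4)·0.000) / (11) = 0.942
  x4 = (4 - (3)·-0.333 - (4)·0.033 - (-4)·0.942) / (-15) = -0.576
Iteration 2:
  x1 = (-4 - (4)·0.033 - (2)·0.942 - (3)·-0.576) / (12) = -0.357
  x2 = (-1 - (4)·-0.357 - (3)·0.942 - (1)·-0.576) / (10) = -0.182
  x3 = (9 - (4)·-0.357 - (-1)·-0.182 - (4)·-0.576) / (11) = 1.141
  x4 = (4 - (3)·-0.357 - (4)·-0.182 - (-4)·1.141) / (-15) = -0.691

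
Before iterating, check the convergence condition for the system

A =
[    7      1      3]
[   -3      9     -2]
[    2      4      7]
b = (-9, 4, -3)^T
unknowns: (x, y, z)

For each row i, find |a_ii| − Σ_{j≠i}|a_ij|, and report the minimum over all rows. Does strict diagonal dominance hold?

1

row 1: |7| − (1+3) = 3
row 2: |9| − (3+2) = 4
row 3: |7| − (2+4) = 1
minimum over rows = 1 → strictly diagonally dominant (convergence guaranteed)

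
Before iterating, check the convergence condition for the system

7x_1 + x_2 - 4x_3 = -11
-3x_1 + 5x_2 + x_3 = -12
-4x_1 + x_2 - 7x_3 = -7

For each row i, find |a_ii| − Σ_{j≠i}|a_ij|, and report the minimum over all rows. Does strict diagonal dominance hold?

row 1: |7| − (1+4) = 2
row 2: |5| − (3+1) = 1
row 3: |-7| − (4+1) = 2
minimum over rows = 1 → strictly diagonally dominant (convergence guaranteed)

1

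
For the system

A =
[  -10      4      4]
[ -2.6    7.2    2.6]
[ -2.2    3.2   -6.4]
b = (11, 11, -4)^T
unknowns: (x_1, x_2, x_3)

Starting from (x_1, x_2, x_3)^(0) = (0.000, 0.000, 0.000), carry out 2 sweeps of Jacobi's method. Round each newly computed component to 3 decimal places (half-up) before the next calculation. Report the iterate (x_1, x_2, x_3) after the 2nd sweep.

Iteration 1:
  x_1 = (11 - (4)·0.000 - (4)·0.000) / (-10) = -1.100
  x_2 = (11 - (-2.6)·0.000 - (2.6)·0.000) / (7.2) = 1.528
  x_3 = (-4 - (-2.2)·0.000 - (3.2)·0.000) / (-6.4) = 0.625
Iteration 2:
  x_1 = (11 - (4)·1.528 - (4)·0.625) / (-10) = -0.239
  x_2 = (11 - (-2.6)·-1.100 - (2.6)·0.625) / (7.2) = 0.905
  x_3 = (-4 - (-2.2)·-1.100 - (3.2)·1.528) / (-6.4) = 1.767

(-0.239, 0.905, 1.767)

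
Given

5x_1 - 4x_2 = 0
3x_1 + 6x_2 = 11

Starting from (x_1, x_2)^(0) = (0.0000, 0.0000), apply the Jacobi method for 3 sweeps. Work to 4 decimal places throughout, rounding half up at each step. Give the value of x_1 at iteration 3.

Iteration 1:
  x_1 = (0 - (-4)·0.0000) / (5) = 0.0000
  x_2 = (11 - (3)·0.0000) / (6) = 1.8333
Iteration 2:
  x_1 = (0 - (-4)·1.8333) / (5) = 1.4666
  x_2 = (11 - (3)·0.0000) / (6) = 1.8333
Iteration 3:
  x_1 = (0 - (-4)·1.8333) / (5) = 1.4666
  x_2 = (11 - (3)·1.4666) / (6) = 1.1000

1.4666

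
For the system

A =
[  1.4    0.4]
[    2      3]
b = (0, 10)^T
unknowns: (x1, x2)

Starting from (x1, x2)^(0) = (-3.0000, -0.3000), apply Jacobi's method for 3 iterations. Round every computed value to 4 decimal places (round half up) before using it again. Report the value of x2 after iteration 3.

4.3492

Iteration 1:
  x1 = (0 - (0.4)·-0.3000) / (1.4) = 0.0857
  x2 = (10 - (2)·-3.0000) / (3) = 5.3333
Iteration 2:
  x1 = (0 - (0.4)·5.3333) / (1.4) = -1.5238
  x2 = (10 - (2)·0.0857) / (3) = 3.2762
Iteration 3:
  x1 = (0 - (0.4)·3.2762) / (1.4) = -0.9361
  x2 = (10 - (2)·-1.5238) / (3) = 4.3492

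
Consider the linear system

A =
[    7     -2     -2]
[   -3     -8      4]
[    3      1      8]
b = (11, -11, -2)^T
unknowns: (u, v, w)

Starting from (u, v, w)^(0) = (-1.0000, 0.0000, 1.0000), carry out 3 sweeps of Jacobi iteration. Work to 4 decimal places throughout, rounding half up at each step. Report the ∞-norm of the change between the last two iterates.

Iteration 1:
  u = (11 - (-2)·0.0000 - (-2)·1.0000) / (7) = 1.8571
  v = (-11 - (-3)·-1.0000 - (4)·1.0000) / (-8) = 2.2500
  w = (-2 - (3)·-1.0000 - (1)·0.0000) / (8) = 0.1250
Iteration 2:
  u = (11 - (-2)·2.2500 - (-2)·0.1250) / (7) = 2.2500
  v = (-11 - (-3)·1.8571 - (4)·0.1250) / (-8) = 0.7411
  w = (-2 - (3)·1.8571 - (1)·2.2500) / (8) = -1.2277
Iteration 3:
  u = (11 - (-2)·0.7411 - (-2)·-1.2277) / (7) = 1.4324
  v = (-11 - (-3)·2.2500 - (4)·-1.2277) / (-8) = -0.0826
  w = (-2 - (3)·2.2500 - (1)·0.7411) / (8) = -1.1864
Change: (-0.8176, -0.8237, 0.0413) → max |·| = 0.8237

0.8237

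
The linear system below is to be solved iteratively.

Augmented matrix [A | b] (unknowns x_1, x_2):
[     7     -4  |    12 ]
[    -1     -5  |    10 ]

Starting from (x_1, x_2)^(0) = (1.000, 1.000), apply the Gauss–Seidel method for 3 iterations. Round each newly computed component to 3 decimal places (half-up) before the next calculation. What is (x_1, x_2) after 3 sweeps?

(0.536, -2.107)

Iteration 1:
  x_1 = (12 - (-4)·1.000) / (7) = 2.286
  x_2 = (10 - (-1)·2.286) / (-5) = -2.457
Iteration 2:
  x_1 = (12 - (-4)·-2.457) / (7) = 0.310
  x_2 = (10 - (-1)·0.310) / (-5) = -2.062
Iteration 3:
  x_1 = (12 - (-4)·-2.062) / (7) = 0.536
  x_2 = (10 - (-1)·0.536) / (-5) = -2.107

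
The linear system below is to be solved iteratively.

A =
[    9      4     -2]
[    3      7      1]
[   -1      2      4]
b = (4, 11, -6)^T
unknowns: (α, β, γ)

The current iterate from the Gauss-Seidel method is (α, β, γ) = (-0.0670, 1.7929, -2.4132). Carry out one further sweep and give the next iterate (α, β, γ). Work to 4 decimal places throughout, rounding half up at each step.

One sweep:
  α = (4 - (4)·1.7929 - (-2)·-2.4132) / (9) = -0.8887
  β = (11 - (3)·-0.8887 - (1)·-2.4132) / (7) = 2.2970
  γ = (-6 - (-1)·-0.8887 - (2)·2.2970) / (4) = -2.8707

(-0.8887, 2.2970, -2.8707)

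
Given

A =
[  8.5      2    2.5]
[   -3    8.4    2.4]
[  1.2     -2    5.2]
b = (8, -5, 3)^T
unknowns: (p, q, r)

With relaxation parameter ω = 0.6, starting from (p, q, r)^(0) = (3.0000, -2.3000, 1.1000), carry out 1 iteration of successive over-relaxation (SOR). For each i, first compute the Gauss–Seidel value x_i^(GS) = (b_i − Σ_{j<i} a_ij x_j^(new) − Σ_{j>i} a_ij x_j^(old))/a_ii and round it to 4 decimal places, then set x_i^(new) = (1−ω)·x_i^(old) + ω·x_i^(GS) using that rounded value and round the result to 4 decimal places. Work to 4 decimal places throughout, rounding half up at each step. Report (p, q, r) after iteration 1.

Iteration 1:
  p: GS value = (8 - (2)·-2.3000 - (2.5)·1.1000) / (8.5) = 1.1588;  p ← (1−ω)·3.0000 + ω·1.1588 = 1.8953
  q: GS value = (-5 - (-3)·1.8953 - (2.4)·1.1000) / (8.4) = -0.2326;  q ← (1−ω)·-2.3000 + ω·-0.2326 = -1.0596
  r: GS value = (3 - (1.2)·1.8953 - (-2)·-1.0596) / (5.2) = -0.2680;  r ← (1−ω)·1.1000 + ω·-0.2680 = 0.2792

(1.8953, -1.0596, 0.2792)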